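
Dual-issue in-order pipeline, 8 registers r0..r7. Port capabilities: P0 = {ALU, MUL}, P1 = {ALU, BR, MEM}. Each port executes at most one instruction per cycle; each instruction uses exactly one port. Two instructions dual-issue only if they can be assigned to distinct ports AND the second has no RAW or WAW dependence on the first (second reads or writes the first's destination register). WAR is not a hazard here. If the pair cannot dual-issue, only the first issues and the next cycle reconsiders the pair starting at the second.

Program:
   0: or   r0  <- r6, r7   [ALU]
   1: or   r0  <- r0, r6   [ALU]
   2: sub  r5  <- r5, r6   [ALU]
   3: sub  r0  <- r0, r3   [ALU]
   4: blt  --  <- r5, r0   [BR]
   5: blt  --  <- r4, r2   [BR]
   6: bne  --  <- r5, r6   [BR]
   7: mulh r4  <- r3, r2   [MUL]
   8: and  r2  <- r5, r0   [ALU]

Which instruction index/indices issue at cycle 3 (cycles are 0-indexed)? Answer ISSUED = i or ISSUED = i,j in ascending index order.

[0] i0  or.ALU  -- RAW+WAW r0
[1] i1+i2  or.ALU+sub.ALU  -- dual
[2] i3  sub.ALU  -- RAW r0
[3] i4  blt.BR  -- no-port BR/BR
[4] i5  blt.BR  -- no-port BR/BR
[5] i6+i7  bne.BR+mulh.MUL  -- dual
[6] i8  and.ALU  -- tail

ISSUED = 4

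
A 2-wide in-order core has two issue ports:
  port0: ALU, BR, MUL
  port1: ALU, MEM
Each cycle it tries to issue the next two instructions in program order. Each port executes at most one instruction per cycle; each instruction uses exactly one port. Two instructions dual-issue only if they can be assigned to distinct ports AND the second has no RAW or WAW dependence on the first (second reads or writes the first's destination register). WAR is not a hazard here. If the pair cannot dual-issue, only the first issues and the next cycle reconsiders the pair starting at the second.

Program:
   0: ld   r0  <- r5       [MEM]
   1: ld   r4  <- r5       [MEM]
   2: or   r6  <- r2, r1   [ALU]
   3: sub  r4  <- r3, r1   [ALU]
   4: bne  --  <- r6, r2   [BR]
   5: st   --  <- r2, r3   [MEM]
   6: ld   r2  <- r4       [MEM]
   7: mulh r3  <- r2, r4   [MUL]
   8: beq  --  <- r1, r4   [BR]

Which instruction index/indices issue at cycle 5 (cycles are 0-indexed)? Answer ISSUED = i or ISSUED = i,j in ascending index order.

ISSUED = 7

t=0 i0:ld.MEM ; no-port MEM/MEM
t=1 i1,i2:ld.MEM;or.ALU ; 2-wide
t=2 i3,i4:sub.ALU;bne.BR ; 2-wide
t=3 i5:st.MEM ; no-port MEM/MEM
t=4 i6:ld.MEM ; RAW r2
t=5 i7:mulh.MUL ; no-port MUL/BR
t=6 i8:beq.BR ; tail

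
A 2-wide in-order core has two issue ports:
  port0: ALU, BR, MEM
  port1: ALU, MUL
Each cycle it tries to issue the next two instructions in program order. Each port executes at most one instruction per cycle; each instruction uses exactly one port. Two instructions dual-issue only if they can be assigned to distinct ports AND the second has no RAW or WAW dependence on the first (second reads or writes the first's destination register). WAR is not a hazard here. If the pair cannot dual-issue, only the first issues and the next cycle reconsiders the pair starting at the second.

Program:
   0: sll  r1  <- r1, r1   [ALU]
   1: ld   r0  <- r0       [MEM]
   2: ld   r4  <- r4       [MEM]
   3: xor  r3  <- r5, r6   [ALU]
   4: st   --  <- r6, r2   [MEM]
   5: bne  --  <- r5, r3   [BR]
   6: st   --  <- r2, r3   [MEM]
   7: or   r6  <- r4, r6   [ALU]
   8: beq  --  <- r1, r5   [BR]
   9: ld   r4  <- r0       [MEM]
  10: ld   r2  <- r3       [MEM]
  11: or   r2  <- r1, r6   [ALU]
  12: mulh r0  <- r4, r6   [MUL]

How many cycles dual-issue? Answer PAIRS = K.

PAIRS = 4

0. sll.ALU/ld.MEM @i0&i1  | 2-wide
1. ld.MEM/xor.ALU @i2&i3  | 2-wide
2. st.MEM @i4  | no-port MEM/BR
3. bne.BR @i5  | no-port BR/MEM
4. st.MEM/or.ALU @i6&i7  | 2-wide
5. beq.BR @i8  | no-port BR/MEM
6. ld.MEM @i9  | no-port MEM/MEM
7. ld.MEM @i10  | WAW r2
8. or.ALU/mulh.MUL @i11&i12  | 2-wide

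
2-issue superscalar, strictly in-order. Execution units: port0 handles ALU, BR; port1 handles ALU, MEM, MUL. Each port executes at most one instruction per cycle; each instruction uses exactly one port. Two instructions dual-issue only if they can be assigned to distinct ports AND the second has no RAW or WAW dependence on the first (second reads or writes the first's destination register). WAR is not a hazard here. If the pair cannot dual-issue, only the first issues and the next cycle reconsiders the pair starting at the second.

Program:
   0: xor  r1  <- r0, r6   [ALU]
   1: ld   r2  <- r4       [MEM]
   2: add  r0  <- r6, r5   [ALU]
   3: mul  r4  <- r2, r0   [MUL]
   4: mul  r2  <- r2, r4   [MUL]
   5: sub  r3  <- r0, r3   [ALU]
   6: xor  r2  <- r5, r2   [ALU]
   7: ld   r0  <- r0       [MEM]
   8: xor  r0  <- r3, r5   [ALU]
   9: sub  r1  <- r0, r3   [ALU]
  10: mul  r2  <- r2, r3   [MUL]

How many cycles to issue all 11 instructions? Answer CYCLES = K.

CYCLES = 7

#0 head=0: xor.ALU+ld.MEM i0/i1 pair
#1 head=2: add.ALU i2 RAW r0
#2 head=3: mul.MUL i3 no-port MUL/MUL
#3 head=4: mul.MUL+sub.ALU i4/i5 pair
#4 head=6: xor.ALU+ld.MEM i6/i7 pair
#5 head=8: xor.ALU i8 RAW r0
#6 head=9: sub.ALU+mul.MUL i9/i10 pair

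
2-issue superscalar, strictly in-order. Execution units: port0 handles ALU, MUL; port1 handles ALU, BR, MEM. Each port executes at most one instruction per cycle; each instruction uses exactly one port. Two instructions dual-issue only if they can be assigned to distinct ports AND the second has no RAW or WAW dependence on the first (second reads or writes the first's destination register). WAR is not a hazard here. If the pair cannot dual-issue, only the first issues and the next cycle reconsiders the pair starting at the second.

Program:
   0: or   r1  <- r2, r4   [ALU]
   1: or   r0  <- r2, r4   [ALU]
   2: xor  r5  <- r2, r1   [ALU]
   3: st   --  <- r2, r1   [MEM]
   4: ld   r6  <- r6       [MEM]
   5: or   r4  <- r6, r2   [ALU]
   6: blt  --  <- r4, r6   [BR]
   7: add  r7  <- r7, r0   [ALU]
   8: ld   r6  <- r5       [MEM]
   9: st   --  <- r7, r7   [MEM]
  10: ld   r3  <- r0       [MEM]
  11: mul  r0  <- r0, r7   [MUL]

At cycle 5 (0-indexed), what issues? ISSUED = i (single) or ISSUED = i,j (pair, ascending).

0. or.ALU or.ALU @i0,i1  | pair
1. xor.ALU st.MEM @i2,i3  | pair
2. ld.MEM @i4  | RAW r6
3. or.ALU @i5  | RAW r4
4. blt.BR add.ALU @i6,i7  | pair
5. ld.MEM @i8  | no-port MEM/MEM
6. st.MEM @i9  | no-port MEM/MEM
7. ld.MEM mul.MUL @i10,i11  | pair

ISSUED = 8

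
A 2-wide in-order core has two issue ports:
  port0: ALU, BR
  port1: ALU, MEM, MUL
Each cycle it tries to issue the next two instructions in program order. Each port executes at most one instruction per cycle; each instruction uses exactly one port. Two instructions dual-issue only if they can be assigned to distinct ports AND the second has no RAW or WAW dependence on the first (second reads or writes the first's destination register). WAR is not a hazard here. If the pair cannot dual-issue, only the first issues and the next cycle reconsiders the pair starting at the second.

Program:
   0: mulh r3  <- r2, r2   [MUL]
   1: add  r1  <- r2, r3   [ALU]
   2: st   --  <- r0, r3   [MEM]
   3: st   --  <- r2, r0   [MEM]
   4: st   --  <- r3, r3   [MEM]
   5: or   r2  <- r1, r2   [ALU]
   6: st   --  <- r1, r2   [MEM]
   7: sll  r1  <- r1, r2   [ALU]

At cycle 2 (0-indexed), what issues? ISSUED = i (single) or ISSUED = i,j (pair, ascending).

  cy0 -> i0 (mulh) RAW r3
  cy1 -> i1/i2 (add;st) 2-wide
  cy2 -> i3 (st) no-port MEM/MEM
  cy3 -> i4/i5 (st;or) 2-wide
  cy4 -> i6/i7 (st;sll) 2-wide

ISSUED = 3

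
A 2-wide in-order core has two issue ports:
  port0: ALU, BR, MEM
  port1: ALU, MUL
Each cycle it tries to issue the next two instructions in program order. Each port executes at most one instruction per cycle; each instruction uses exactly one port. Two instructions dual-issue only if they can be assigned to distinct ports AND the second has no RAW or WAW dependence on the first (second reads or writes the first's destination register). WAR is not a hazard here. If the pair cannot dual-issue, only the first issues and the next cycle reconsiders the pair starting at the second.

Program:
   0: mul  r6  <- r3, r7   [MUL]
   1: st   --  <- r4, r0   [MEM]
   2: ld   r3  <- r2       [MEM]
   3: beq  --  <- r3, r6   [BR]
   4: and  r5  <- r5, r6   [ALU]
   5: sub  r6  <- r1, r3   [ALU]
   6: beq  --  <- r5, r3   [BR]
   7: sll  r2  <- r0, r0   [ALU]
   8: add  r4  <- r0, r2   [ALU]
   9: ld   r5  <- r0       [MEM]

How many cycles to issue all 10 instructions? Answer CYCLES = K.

CYCLES = 6

0. mul+st @i0&i1  | dual
1. ld @i2  | no-port MEM/BR
2. beq+and @i3&i4  | dual
3. sub+beq @i5&i6  | dual
4. sll @i7  | RAW r2
5. add+ld @i8&i9  | dual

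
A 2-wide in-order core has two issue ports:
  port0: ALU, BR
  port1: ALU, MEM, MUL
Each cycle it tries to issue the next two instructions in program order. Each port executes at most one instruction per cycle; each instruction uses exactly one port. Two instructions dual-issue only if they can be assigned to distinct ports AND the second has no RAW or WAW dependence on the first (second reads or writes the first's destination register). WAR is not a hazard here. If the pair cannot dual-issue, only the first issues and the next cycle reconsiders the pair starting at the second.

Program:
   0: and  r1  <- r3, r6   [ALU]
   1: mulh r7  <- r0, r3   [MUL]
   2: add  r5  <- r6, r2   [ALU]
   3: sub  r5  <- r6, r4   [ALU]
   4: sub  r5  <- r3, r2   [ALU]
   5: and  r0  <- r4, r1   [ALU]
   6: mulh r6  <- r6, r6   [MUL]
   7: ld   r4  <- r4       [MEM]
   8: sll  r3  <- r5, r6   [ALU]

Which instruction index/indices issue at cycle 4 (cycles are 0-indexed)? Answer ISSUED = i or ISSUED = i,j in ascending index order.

c0: i0,i1 and.ALU mulh.MUL  pair
c1: i2 add.ALU  WAW r5
c2: i3 sub.ALU  WAW r5
c3: i4,i5 sub.ALU and.ALU  pair
c4: i6 mulh.MUL  no-port MUL/MEM
c5: i7,i8 ld.MEM sll.ALU  pair

ISSUED = 6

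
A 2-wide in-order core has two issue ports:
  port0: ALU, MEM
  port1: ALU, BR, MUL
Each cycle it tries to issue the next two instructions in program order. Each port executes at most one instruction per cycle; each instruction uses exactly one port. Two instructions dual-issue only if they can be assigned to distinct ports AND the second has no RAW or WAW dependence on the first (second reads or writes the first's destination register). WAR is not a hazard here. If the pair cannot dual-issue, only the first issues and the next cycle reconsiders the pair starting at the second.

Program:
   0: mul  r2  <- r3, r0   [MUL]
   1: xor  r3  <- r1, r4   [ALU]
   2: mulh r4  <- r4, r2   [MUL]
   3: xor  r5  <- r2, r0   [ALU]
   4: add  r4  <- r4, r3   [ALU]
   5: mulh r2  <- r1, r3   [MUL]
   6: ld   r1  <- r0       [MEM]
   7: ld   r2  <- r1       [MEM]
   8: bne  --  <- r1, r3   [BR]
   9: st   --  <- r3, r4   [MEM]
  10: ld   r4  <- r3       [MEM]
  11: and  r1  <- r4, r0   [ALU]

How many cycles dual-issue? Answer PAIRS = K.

PAIRS = 4

c0: i0&i1 mul/xor  dual
c1: i2&i3 mulh/xor  dual
c2: i4&i5 add/mulh  dual
c3: i6 ld  no-port MEM/MEM
c4: i7&i8 ld/bne  dual
c5: i9 st  no-port MEM/MEM
c6: i10 ld  RAW r4
c7: i11 and  tail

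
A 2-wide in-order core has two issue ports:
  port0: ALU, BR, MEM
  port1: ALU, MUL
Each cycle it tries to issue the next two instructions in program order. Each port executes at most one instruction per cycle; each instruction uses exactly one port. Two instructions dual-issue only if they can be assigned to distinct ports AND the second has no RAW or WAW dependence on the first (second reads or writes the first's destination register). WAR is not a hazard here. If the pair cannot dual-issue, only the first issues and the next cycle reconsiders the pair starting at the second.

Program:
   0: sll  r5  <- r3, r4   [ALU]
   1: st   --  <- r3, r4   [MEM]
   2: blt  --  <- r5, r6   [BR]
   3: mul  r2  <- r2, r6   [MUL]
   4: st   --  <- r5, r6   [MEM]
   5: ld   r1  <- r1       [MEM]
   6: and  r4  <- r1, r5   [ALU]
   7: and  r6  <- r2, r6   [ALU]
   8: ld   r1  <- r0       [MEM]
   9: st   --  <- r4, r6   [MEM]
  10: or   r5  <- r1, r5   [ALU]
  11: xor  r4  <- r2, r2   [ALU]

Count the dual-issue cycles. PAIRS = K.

PAIRS = 4

0. sll.ALU+st.MEM @i0+i1  | pair
1. blt.BR+mul.MUL @i2+i3  | pair
2. st.MEM @i4  | no-port MEM/MEM
3. ld.MEM @i5  | RAW r1
4. and.ALU+and.ALU @i6+i7  | pair
5. ld.MEM @i8  | no-port MEM/MEM
6. st.MEM+or.ALU @i9+i10  | pair
7. xor.ALU @i11  | tail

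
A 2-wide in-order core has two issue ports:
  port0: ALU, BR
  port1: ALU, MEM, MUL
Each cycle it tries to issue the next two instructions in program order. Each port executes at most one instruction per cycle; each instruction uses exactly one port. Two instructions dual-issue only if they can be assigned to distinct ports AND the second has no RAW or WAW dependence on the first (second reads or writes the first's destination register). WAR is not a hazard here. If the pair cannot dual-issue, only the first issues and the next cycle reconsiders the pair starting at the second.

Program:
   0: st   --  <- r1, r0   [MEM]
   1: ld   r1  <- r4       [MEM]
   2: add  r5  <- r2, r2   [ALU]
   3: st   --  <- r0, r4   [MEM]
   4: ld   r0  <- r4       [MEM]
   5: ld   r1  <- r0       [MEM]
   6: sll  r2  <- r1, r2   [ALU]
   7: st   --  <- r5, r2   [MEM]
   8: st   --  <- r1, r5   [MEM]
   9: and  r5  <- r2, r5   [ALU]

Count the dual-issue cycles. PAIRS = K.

t=0 i0:st ; no-port MEM/MEM
t=1 i1,i2:ld add ; dual
t=2 i3:st ; no-port MEM/MEM
t=3 i4:ld ; no-port MEM/MEM
t=4 i5:ld ; RAW r1
t=5 i6:sll ; RAW r2
t=6 i7:st ; no-port MEM/MEM
t=7 i8,i9:st and ; dual

PAIRS = 2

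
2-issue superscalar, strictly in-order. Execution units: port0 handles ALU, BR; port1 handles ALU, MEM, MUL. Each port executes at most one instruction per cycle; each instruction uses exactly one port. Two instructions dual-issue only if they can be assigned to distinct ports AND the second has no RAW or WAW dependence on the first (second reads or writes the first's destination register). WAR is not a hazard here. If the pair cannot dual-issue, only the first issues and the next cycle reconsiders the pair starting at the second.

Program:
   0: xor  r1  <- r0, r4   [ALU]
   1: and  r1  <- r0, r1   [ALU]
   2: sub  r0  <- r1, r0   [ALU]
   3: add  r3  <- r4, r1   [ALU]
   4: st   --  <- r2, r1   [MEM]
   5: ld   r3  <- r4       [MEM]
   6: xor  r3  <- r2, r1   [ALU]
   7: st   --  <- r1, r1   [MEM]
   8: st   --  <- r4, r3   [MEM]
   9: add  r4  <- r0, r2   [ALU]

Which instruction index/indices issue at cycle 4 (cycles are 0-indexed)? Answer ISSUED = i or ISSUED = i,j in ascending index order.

ISSUED = 5

0. xor.ALU @i0  | RAW+WAW r1
1. and.ALU @i1  | RAW r1
2. sub.ALU;add.ALU @i2,i3  | pair
3. st.MEM @i4  | no-port MEM/MEM
4. ld.MEM @i5  | WAW r3
5. xor.ALU;st.MEM @i6,i7  | pair
6. st.MEM;add.ALU @i8,i9  | pair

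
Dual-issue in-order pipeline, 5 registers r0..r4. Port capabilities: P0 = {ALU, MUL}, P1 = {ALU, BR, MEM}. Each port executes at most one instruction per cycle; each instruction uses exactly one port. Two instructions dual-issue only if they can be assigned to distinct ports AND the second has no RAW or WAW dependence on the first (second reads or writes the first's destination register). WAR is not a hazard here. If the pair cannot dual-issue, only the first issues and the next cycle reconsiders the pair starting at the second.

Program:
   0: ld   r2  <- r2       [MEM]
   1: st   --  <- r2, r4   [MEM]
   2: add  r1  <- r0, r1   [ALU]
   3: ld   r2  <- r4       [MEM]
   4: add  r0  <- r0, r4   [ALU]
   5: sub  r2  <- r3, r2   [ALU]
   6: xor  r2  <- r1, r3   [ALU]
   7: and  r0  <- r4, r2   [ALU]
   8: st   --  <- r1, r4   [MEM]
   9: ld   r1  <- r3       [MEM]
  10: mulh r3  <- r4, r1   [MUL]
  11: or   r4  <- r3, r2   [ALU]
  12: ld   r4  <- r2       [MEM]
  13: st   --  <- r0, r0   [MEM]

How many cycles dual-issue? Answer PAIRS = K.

PAIRS = 3

t=0 i0:ld ; no-port MEM/MEM
t=1 i1+i2:st;add ; pair
t=2 i3+i4:ld;add ; pair
t=3 i5:sub ; WAW r2
t=4 i6:xor ; RAW r2
t=5 i7+i8:and;st ; pair
t=6 i9:ld ; RAW r1
t=7 i10:mulh ; RAW r3
t=8 i11:or ; WAW r4
t=9 i12:ld ; no-port MEM/MEM
t=10 i13:st ; tail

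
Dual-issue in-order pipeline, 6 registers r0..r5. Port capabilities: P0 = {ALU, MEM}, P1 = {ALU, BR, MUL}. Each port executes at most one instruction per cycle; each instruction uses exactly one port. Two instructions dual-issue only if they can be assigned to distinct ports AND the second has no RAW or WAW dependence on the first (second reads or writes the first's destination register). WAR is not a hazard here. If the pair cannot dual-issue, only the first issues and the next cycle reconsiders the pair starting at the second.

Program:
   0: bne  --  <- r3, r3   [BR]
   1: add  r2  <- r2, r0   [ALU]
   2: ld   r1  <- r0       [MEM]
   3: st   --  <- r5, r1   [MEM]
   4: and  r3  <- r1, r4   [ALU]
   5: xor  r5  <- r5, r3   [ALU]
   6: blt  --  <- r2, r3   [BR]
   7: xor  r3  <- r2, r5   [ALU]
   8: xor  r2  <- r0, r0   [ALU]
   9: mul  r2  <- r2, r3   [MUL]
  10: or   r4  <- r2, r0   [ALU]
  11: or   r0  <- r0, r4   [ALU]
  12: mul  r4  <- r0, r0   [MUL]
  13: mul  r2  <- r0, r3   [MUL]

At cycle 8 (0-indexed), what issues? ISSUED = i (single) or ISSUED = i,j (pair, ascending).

ISSUED = 12

#0 head=0: bne;add i0&i1 2-wide
#1 head=2: ld i2 no-port MEM/MEM
#2 head=3: st;and i3&i4 2-wide
#3 head=5: xor;blt i5&i6 2-wide
#4 head=7: xor;xor i7&i8 2-wide
#5 head=9: mul i9 RAW r2
#6 head=10: or i10 RAW r4
#7 head=11: or i11 RAW r0
#8 head=12: mul i12 no-port MUL/MUL
#9 head=13: mul i13 tail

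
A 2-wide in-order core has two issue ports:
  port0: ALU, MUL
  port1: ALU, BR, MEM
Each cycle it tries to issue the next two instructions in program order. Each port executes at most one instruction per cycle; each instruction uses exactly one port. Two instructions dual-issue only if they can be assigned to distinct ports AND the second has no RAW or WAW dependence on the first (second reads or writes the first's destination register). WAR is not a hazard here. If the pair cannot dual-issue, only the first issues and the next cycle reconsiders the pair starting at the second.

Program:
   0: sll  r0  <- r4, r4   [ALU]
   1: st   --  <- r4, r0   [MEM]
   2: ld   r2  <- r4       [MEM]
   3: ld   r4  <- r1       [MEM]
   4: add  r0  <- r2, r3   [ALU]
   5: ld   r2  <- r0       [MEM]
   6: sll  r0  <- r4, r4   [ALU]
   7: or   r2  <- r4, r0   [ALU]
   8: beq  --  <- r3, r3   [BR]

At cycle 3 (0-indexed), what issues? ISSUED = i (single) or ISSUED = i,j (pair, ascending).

ISSUED = 3,4

#0 head=0: sll i0 RAW r0
#1 head=1: st i1 no-port MEM/MEM
#2 head=2: ld i2 no-port MEM/MEM
#3 head=3: ld add i3/i4 2-wide
#4 head=5: ld sll i5/i6 2-wide
#5 head=7: or beq i7/i8 2-wide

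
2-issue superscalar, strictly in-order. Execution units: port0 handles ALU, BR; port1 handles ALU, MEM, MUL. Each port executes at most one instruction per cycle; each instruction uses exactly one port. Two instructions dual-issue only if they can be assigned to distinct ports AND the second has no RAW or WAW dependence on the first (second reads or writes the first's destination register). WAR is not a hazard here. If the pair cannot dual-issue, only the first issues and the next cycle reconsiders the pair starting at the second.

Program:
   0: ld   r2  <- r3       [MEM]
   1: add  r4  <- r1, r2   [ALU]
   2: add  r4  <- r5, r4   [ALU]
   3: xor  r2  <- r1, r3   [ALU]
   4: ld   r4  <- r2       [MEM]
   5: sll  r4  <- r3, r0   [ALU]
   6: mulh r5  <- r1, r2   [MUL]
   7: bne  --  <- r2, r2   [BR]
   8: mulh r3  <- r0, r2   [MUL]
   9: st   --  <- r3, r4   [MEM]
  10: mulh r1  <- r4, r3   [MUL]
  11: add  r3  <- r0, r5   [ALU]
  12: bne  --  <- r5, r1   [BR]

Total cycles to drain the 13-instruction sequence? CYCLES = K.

CYCLES = 9

c0: i0 ld  RAW r2
c1: i1 add  RAW+WAW r4
c2: i2/i3 add xor  dual
c3: i4 ld  WAW r4
c4: i5/i6 sll mulh  dual
c5: i7/i8 bne mulh  dual
c6: i9 st  no-port MEM/MUL
c7: i10/i11 mulh add  dual
c8: i12 bne  tail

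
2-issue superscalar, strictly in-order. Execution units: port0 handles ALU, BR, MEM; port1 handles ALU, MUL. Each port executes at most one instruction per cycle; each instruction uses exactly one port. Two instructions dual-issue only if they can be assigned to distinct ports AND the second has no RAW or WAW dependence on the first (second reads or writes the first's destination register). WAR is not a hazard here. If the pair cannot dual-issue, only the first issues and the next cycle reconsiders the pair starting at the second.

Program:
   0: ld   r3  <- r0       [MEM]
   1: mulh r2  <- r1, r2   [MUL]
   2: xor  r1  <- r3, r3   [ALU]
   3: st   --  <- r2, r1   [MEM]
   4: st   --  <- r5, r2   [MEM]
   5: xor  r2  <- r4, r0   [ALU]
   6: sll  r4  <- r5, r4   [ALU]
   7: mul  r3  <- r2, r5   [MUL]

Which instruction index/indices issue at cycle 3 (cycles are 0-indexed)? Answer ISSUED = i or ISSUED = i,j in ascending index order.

ISSUED = 4,5

c0: i0&i1 ld.MEM/mulh.MUL  dual
c1: i2 xor.ALU  RAW r1
c2: i3 st.MEM  no-port MEM/MEM
c3: i4&i5 st.MEM/xor.ALU  dual
c4: i6&i7 sll.ALU/mul.MUL  dual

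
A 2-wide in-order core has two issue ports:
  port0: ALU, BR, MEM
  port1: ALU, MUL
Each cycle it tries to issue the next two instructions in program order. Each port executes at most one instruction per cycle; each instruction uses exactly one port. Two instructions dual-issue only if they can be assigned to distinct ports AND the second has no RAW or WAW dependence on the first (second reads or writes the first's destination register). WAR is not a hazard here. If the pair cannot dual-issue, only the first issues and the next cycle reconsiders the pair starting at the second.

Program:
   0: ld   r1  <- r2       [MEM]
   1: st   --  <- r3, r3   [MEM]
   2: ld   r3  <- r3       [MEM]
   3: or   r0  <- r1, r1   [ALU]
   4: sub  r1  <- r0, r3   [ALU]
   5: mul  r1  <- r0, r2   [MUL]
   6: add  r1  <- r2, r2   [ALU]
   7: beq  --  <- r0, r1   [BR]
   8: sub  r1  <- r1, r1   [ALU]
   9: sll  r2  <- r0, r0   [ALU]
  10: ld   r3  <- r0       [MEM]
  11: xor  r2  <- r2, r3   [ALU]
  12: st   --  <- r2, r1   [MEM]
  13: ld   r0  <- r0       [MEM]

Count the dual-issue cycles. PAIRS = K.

PAIRS = 3

  cy0 -> i0 (ld.MEM) no-port MEM/MEM
  cy1 -> i1 (st.MEM) no-port MEM/MEM
  cy2 -> i2,i3 (ld.MEM+or.ALU) pair
  cy3 -> i4 (sub.ALU) WAW r1
  cy4 -> i5 (mul.MUL) WAW r1
  cy5 -> i6 (add.ALU) RAW r1
  cy6 -> i7,i8 (beq.BR+sub.ALU) pair
  cy7 -> i9,i10 (sll.ALU+ld.MEM) pair
  cy8 -> i11 (xor.ALU) RAW r2
  cy9 -> i12 (st.MEM) no-port MEM/MEM
  cy10 -> i13 (ld.MEM) tail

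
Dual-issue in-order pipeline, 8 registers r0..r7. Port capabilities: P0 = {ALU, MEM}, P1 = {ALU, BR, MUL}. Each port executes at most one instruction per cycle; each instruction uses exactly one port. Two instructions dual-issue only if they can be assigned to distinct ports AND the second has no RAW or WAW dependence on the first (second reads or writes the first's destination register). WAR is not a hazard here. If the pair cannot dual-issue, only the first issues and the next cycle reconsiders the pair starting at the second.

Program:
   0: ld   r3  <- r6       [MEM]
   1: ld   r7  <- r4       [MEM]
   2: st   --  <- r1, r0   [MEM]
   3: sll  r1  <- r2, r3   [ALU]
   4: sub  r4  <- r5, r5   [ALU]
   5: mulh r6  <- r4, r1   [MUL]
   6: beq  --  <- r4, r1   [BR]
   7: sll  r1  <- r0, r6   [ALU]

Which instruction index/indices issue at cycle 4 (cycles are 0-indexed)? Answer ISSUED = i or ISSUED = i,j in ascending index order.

  cy0 -> i0 (ld.MEM) no-port MEM/MEM
  cy1 -> i1 (ld.MEM) no-port MEM/MEM
  cy2 -> i2,i3 (st.MEM/sll.ALU) 2-wide
  cy3 -> i4 (sub.ALU) RAW r4
  cy4 -> i5 (mulh.MUL) no-port MUL/BR
  cy5 -> i6,i7 (beq.BR/sll.ALU) 2-wide

ISSUED = 5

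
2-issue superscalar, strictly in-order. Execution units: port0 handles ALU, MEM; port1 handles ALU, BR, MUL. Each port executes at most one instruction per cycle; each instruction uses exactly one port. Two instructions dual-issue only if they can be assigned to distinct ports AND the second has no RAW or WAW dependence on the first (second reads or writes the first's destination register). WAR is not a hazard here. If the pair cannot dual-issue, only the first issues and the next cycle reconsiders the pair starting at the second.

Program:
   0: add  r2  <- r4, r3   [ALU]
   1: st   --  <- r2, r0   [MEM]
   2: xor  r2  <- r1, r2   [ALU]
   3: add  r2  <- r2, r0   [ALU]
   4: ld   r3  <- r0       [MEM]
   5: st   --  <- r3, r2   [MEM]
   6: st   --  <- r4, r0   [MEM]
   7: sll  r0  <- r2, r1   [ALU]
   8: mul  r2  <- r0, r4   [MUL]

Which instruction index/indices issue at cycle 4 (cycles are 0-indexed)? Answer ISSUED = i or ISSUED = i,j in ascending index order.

t=0 i0:add ; RAW r2
t=1 i1,i2:st+xor ; 2-wide
t=2 i3,i4:add+ld ; 2-wide
t=3 i5:st ; no-port MEM/MEM
t=4 i6,i7:st+sll ; 2-wide
t=5 i8:mul ; tail

ISSUED = 6,7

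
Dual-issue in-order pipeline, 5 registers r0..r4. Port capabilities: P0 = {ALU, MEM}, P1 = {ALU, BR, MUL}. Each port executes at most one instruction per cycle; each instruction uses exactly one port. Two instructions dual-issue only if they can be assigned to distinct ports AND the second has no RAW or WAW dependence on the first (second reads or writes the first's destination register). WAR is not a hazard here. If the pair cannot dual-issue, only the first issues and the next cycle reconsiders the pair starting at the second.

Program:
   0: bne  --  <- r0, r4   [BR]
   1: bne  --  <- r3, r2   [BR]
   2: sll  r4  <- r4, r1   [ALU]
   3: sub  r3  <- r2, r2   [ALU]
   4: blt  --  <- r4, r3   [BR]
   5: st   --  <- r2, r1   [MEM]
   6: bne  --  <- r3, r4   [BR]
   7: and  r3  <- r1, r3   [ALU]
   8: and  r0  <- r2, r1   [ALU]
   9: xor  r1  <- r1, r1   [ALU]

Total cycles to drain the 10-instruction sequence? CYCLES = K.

c0: i0 bne.BR  no-port BR/BR
c1: i1/i2 bne.BR sll.ALU  pair
c2: i3 sub.ALU  RAW r3
c3: i4/i5 blt.BR st.MEM  pair
c4: i6/i7 bne.BR and.ALU  pair
c5: i8/i9 and.ALU xor.ALU  pair

CYCLES = 6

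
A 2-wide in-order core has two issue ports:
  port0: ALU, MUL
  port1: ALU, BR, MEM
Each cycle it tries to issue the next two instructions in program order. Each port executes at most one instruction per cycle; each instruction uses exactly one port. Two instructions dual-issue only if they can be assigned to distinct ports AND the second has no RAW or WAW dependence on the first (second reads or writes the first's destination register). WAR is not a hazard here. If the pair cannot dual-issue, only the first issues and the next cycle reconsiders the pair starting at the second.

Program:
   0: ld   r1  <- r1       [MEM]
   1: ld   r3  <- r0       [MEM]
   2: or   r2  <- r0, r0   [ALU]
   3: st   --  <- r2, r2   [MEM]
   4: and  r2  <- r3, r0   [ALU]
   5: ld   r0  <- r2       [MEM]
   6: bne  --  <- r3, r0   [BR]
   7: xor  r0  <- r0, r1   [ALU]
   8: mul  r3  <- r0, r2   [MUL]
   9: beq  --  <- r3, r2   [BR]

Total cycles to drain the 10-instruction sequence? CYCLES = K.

  cy0 -> i0 (ld.MEM) no-port MEM/MEM
  cy1 -> i1+i2 (ld.MEM/or.ALU) 2-wide
  cy2 -> i3+i4 (st.MEM/and.ALU) 2-wide
  cy3 -> i5 (ld.MEM) no-port MEM/BR
  cy4 -> i6+i7 (bne.BR/xor.ALU) 2-wide
  cy5 -> i8 (mul.MUL) RAW r3
  cy6 -> i9 (beq.BR) tail

CYCLES = 7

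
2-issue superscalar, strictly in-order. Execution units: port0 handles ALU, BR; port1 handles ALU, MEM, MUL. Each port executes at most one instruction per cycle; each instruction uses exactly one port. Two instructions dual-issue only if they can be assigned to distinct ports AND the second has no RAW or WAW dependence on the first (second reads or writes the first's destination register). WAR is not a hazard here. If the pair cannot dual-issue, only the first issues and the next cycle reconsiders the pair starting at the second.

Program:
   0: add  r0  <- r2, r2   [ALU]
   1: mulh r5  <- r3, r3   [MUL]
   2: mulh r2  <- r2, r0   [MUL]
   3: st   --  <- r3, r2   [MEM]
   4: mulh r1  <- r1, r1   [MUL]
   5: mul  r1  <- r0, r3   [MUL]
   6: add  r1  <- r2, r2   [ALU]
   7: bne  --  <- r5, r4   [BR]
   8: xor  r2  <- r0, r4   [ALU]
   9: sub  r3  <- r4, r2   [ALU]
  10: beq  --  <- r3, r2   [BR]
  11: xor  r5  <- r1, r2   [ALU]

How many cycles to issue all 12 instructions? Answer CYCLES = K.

CYCLES = 9

0. add.ALU mulh.MUL @i0,i1  | 2-wide
1. mulh.MUL @i2  | no-port MUL/MEM
2. st.MEM @i3  | no-port MEM/MUL
3. mulh.MUL @i4  | no-port MUL/MUL
4. mul.MUL @i5  | WAW r1
5. add.ALU bne.BR @i6,i7  | 2-wide
6. xor.ALU @i8  | RAW r2
7. sub.ALU @i9  | RAW r3
8. beq.BR xor.ALU @i10,i11  | 2-wide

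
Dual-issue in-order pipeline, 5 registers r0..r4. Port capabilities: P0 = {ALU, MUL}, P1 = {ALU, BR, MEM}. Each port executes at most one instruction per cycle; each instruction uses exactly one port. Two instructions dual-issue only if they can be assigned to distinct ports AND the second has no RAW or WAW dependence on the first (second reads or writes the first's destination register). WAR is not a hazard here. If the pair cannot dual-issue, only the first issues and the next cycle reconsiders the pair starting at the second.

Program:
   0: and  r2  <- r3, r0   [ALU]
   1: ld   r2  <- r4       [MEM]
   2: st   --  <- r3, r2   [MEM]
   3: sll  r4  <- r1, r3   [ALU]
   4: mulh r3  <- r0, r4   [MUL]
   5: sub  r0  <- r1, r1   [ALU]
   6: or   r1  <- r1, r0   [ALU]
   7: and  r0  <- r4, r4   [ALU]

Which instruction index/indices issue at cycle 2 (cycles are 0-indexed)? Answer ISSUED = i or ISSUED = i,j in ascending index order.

ISSUED = 2,3

#0 head=0: and i0 WAW r2
#1 head=1: ld i1 no-port MEM/MEM
#2 head=2: st+sll i2,i3 2-wide
#3 head=4: mulh+sub i4,i5 2-wide
#4 head=6: or+and i6,i7 2-wide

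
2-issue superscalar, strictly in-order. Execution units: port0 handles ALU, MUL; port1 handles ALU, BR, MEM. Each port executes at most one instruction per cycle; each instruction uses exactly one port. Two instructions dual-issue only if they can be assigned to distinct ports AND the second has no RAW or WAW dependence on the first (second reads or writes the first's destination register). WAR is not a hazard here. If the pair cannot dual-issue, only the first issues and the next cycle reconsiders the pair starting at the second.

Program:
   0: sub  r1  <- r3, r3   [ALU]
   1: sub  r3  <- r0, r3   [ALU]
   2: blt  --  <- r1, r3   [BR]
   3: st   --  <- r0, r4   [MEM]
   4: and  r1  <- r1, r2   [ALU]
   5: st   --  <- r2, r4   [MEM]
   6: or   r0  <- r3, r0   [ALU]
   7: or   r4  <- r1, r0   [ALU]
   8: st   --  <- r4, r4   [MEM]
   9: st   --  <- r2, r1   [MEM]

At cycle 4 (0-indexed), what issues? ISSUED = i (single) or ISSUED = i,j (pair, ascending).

c0: i0+i1 sub/sub  2-wide
c1: i2 blt  no-port BR/MEM
c2: i3+i4 st/and  2-wide
c3: i5+i6 st/or  2-wide
c4: i7 or  RAW r4
c5: i8 st  no-port MEM/MEM
c6: i9 st  tail

ISSUED = 7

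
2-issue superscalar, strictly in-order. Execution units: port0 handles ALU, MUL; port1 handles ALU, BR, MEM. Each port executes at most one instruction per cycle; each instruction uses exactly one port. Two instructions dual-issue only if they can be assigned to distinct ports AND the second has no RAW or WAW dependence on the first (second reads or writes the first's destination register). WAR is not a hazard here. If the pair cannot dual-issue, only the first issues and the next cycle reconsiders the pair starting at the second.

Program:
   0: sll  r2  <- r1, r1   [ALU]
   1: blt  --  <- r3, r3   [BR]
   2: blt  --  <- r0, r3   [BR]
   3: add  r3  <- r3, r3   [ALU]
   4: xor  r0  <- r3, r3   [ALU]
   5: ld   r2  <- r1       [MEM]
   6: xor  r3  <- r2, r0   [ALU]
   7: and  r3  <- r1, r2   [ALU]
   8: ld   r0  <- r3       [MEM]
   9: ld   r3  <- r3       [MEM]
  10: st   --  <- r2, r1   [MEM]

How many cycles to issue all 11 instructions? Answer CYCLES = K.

CYCLES = 8

#0 head=0: sll+blt i0,i1 dual
#1 head=2: blt+add i2,i3 dual
#2 head=4: xor+ld i4,i5 dual
#3 head=6: xor i6 WAW r3
#4 head=7: and i7 RAW r3
#5 head=8: ld i8 no-port MEM/MEM
#6 head=9: ld i9 no-port MEM/MEM
#7 head=10: st i10 tail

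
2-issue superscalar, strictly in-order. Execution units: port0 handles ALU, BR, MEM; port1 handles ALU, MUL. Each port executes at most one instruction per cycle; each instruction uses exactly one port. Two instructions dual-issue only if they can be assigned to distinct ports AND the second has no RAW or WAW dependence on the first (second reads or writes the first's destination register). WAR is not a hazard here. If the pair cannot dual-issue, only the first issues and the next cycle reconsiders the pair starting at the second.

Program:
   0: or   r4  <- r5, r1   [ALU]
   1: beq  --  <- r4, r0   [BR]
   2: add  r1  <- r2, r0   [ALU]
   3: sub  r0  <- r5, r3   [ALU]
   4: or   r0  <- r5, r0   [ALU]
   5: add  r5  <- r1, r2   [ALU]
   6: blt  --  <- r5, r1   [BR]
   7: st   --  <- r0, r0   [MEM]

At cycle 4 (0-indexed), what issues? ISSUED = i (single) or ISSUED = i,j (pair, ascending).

ISSUED = 6

c0: i0 or.ALU  RAW r4
c1: i1/i2 beq.BR add.ALU  pair
c2: i3 sub.ALU  RAW+WAW r0
c3: i4/i5 or.ALU add.ALU  pair
c4: i6 blt.BR  no-port BR/MEM
c5: i7 st.MEM  tail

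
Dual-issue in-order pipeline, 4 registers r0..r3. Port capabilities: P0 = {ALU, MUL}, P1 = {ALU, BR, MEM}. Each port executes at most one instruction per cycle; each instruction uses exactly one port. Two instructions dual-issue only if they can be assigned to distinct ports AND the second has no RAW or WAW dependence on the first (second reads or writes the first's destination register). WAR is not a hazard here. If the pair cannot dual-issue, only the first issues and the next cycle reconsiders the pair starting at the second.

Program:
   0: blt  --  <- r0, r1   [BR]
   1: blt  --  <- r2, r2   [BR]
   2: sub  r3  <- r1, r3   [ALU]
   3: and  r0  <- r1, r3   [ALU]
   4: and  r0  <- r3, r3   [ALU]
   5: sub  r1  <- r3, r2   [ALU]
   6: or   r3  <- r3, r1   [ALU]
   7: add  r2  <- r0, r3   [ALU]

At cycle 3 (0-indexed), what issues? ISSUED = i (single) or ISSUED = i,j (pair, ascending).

0. blt @i0  | no-port BR/BR
1. blt;sub @i1,i2  | pair
2. and @i3  | WAW r0
3. and;sub @i4,i5  | pair
4. or @i6  | RAW r3
5. add @i7  | tail

ISSUED = 4,5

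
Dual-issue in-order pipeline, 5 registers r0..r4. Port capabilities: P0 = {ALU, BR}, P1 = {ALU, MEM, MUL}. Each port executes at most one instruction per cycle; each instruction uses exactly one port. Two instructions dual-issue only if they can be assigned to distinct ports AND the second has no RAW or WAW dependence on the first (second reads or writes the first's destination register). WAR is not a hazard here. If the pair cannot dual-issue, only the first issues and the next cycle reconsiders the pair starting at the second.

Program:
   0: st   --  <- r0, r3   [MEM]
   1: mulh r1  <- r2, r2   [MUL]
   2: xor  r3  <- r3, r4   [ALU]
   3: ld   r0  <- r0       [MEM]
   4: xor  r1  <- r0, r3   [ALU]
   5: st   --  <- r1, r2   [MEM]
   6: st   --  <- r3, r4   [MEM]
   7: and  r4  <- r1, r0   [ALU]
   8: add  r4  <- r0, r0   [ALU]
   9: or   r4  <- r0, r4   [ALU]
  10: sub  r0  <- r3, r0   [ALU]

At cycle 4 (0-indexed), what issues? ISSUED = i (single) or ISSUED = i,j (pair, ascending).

ISSUED = 5

  cy0 -> i0 (st) no-port MEM/MUL
  cy1 -> i1+i2 (mulh+xor) pair
  cy2 -> i3 (ld) RAW r0
  cy3 -> i4 (xor) RAW r1
  cy4 -> i5 (st) no-port MEM/MEM
  cy5 -> i6+i7 (st+and) pair
  cy6 -> i8 (add) RAW+WAW r4
  cy7 -> i9+i10 (or+sub) pair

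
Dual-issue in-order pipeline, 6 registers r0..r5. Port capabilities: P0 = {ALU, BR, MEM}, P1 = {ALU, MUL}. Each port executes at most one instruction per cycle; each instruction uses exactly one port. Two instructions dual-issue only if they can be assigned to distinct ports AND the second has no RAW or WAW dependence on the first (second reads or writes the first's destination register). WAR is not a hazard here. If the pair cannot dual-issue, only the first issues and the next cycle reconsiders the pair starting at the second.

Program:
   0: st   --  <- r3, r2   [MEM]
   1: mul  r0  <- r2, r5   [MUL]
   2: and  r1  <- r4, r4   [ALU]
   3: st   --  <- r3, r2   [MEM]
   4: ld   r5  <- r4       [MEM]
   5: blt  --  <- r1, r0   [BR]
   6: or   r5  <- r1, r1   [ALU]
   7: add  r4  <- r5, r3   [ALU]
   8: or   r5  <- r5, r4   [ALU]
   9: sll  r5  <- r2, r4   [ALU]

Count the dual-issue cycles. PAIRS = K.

PAIRS = 3

  cy0 -> i0&i1 (st/mul) pair
  cy1 -> i2&i3 (and/st) pair
  cy2 -> i4 (ld) no-port MEM/BR
  cy3 -> i5&i6 (blt/or) pair
  cy4 -> i7 (add) RAW r4
  cy5 -> i8 (or) WAW r5
  cy6 -> i9 (sll) tail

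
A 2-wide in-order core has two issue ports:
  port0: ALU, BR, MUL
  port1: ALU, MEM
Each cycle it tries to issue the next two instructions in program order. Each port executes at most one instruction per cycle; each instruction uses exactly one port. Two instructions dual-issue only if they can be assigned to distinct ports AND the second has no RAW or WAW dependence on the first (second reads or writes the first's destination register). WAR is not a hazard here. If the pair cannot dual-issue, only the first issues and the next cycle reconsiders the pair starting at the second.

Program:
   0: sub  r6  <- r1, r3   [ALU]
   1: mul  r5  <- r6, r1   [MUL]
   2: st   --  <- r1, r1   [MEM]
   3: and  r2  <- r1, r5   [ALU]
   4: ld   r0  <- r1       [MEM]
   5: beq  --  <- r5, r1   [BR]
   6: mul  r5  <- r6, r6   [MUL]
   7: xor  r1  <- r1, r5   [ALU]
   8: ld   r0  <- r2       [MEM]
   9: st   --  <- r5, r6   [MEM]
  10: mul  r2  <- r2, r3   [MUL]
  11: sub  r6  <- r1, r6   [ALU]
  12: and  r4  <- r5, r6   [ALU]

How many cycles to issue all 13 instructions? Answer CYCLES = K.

CYCLES = 9

  cy0 -> i0 (sub) RAW r6
  cy1 -> i1+i2 (mul+st) pair
  cy2 -> i3+i4 (and+ld) pair
  cy3 -> i5 (beq) no-port BR/MUL
  cy4 -> i6 (mul) RAW r5
  cy5 -> i7+i8 (xor+ld) pair
  cy6 -> i9+i10 (st+mul) pair
  cy7 -> i11 (sub) RAW r6
  cy8 -> i12 (and) tail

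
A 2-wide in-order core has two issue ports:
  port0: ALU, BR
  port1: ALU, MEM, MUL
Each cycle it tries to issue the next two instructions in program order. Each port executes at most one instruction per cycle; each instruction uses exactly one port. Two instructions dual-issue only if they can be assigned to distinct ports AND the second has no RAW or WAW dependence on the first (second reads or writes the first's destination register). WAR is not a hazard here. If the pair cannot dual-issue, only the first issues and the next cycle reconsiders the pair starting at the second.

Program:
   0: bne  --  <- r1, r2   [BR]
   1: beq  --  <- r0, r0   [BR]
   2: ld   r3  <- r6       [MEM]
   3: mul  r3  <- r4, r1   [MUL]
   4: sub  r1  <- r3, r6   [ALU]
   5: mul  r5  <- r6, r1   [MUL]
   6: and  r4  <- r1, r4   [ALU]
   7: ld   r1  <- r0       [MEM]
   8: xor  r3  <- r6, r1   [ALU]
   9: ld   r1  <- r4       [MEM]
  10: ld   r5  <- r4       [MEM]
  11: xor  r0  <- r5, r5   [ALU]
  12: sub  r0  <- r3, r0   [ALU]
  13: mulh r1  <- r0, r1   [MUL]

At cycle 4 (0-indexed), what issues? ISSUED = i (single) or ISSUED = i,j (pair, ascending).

0. bne @i0  | no-port BR/BR
1. beq+ld @i1,i2  | dual
2. mul @i3  | RAW r3
3. sub @i4  | RAW r1
4. mul+and @i5,i6  | dual
5. ld @i7  | RAW r1
6. xor+ld @i8,i9  | dual
7. ld @i10  | RAW r5
8. xor @i11  | RAW+WAW r0
9. sub @i12  | RAW r0
10. mulh @i13  | tail

ISSUED = 5,6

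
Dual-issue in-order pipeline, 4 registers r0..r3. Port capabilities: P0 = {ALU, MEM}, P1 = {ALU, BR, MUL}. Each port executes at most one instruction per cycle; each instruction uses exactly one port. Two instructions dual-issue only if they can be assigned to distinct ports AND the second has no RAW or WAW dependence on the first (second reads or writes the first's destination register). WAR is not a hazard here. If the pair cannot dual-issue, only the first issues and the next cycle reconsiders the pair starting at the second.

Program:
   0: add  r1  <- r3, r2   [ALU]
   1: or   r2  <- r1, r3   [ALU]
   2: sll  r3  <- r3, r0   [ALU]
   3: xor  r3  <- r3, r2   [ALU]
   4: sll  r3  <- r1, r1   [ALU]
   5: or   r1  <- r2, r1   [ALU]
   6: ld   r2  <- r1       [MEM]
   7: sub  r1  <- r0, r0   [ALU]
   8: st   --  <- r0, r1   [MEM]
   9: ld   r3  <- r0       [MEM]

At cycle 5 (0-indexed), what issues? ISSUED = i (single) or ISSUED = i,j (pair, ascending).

ISSUED = 8

0. add.ALU @i0  | RAW r1
1. or.ALU sll.ALU @i1&i2  | pair
2. xor.ALU @i3  | WAW r3
3. sll.ALU or.ALU @i4&i5  | pair
4. ld.MEM sub.ALU @i6&i7  | pair
5. st.MEM @i8  | no-port MEM/MEM
6. ld.MEM @i9  | tail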